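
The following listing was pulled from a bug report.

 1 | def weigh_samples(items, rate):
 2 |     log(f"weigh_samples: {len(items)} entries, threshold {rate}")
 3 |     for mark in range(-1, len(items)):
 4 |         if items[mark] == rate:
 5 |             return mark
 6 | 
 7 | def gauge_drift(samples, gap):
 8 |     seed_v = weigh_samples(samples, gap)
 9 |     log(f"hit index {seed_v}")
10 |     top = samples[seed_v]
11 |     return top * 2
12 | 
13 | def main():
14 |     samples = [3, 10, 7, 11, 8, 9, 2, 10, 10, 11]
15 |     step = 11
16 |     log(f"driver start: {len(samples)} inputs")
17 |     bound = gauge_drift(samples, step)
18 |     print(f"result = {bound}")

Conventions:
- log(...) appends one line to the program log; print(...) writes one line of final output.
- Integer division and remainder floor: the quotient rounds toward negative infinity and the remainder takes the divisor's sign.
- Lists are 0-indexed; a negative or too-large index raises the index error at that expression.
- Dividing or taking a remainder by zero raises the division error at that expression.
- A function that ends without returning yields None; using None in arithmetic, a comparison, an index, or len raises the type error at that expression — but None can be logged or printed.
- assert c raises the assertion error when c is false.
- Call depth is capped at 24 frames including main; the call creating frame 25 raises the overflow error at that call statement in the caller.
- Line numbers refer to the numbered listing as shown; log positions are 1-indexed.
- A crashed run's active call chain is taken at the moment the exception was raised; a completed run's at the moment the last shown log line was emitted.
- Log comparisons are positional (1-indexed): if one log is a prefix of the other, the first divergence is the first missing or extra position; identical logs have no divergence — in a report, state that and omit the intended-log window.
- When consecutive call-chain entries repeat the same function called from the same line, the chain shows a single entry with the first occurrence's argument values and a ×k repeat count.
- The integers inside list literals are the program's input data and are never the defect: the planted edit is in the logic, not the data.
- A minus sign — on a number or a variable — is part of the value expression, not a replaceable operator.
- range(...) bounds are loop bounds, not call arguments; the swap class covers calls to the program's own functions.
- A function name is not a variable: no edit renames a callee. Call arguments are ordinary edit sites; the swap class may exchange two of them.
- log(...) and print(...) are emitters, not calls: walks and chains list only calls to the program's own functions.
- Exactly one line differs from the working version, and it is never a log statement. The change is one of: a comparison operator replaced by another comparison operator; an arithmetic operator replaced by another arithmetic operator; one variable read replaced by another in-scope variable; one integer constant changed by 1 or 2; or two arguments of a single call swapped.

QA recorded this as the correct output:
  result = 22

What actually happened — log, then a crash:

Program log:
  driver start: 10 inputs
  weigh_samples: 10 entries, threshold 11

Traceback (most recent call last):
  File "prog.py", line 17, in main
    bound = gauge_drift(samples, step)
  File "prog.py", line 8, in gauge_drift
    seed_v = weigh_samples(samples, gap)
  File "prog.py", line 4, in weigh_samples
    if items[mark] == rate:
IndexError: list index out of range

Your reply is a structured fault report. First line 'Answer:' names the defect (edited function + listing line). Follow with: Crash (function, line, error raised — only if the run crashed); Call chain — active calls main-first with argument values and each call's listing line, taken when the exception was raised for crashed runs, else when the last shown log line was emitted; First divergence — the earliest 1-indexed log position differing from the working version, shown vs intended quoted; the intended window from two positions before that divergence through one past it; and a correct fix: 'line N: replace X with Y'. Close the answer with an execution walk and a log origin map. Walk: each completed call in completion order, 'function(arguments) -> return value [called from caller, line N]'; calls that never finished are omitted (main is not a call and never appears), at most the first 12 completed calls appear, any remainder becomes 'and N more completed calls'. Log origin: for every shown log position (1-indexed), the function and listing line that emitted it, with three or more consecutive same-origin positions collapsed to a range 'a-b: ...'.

Answer: the defect is in weigh_samples at line 3.
The tell: The log ends early — 2 lines, where the working version next logs 'hit index 3'.
Crash: weigh_samples, line 4, IndexError.
Call chain: main -> gauge_drift([3, 10, 7, 11, 8, 9, 2, 10, 10, 11], 11) (called at line 17) -> weigh_samples([3, 10, 7, 11, 8, 9, 2, 10, 10, 11], 11) (called at line 8).
First divergence: position 3 — after 2 matching lines the faulty run goes silent; intended next line 'hit index 3'.
Intended log window:
  1: driver start: 10 inputs
  2: weigh_samples: 10 entries, threshold 11
  3: hit index 3
Execution walk:
  (no call completed)
Log line origins:
  1: emitted by main (line 16)
  2: emitted by weigh_samples (line 2)
A correct fix: line 3: replace `-1` with `0`.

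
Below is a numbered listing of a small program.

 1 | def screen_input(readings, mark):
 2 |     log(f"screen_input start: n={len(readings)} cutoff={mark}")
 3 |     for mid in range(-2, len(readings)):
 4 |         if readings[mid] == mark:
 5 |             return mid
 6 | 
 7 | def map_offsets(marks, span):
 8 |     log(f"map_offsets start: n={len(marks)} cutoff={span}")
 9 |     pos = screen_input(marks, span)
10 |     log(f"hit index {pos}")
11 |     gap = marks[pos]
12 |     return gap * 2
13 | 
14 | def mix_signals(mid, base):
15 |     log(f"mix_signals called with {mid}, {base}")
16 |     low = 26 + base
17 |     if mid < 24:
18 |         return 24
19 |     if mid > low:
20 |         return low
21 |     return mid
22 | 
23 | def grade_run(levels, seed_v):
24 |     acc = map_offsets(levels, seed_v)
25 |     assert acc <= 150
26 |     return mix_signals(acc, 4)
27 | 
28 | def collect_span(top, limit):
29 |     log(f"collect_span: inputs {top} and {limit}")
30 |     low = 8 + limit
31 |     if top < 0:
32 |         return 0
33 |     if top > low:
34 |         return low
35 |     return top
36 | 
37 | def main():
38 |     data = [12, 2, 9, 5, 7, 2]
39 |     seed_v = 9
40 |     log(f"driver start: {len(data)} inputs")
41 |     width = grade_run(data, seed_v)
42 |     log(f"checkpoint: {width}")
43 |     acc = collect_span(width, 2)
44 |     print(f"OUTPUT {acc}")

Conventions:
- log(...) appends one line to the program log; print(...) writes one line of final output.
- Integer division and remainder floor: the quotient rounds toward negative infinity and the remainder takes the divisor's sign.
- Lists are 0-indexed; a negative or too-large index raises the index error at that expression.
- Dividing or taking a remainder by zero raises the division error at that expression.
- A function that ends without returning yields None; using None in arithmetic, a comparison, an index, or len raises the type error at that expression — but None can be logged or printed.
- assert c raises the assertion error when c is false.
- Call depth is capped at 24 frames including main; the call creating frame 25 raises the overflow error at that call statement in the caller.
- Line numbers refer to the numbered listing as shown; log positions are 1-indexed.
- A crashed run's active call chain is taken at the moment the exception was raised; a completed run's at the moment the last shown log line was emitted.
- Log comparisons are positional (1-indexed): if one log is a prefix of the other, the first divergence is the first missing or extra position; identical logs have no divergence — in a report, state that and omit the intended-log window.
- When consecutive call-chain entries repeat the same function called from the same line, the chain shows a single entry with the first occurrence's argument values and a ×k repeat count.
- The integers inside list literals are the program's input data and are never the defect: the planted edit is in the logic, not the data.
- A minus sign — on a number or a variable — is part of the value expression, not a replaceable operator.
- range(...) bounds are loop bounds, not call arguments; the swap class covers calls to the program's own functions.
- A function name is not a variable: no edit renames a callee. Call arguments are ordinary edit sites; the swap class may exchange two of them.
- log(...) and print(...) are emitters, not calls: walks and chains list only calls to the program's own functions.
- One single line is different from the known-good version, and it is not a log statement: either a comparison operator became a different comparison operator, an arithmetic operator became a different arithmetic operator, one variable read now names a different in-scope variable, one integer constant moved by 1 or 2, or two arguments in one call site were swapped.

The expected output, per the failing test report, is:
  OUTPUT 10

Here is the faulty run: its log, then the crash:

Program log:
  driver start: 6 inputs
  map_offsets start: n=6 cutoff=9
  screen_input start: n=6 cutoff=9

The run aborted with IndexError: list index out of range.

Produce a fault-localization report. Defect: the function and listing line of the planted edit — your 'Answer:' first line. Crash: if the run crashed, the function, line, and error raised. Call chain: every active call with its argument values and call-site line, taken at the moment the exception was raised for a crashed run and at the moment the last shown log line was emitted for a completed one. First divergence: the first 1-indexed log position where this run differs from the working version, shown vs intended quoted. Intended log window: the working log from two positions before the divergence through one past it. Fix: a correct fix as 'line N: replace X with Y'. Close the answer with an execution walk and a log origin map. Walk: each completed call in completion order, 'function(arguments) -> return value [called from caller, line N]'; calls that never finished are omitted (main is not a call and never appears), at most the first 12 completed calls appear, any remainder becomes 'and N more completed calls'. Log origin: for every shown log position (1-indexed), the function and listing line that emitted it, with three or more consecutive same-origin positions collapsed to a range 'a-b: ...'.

Answer: the defect is in screen_input at line 3.
The tell: After 3 matching log lines the faulty run goes silent, while the working version continues with 'hit index 2'.
Crash: screen_input, line 4, IndexError.
Call chain: main -> grade_run([12, 2, 9, 5, 7, 2], 9) (called at line 41) -> map_offsets([12, 2, 9, 5, 7, 2], 9) (called at line 24) -> screen_input([12, 2, 9, 5, 7, 2], 9) (called at line 9).
First divergence: position 4 — the faulty run's log ends after 3 lines; the working version continues with 'hit index 2'.
Intended log window:
  2: map_offsets start: n=6 cutoff=9
  3: screen_input start: n=6 cutoff=9
  4: hit index 2
  5: mix_signals called with 18, 4
Execution walk:
  (no call completed)
Log line origins:
  1: logged in main at line 40
  2: logged in map_offsets at line 8
  3: logged in screen_input at line 2
A correct fix: line 3: replace `-2` with `0`.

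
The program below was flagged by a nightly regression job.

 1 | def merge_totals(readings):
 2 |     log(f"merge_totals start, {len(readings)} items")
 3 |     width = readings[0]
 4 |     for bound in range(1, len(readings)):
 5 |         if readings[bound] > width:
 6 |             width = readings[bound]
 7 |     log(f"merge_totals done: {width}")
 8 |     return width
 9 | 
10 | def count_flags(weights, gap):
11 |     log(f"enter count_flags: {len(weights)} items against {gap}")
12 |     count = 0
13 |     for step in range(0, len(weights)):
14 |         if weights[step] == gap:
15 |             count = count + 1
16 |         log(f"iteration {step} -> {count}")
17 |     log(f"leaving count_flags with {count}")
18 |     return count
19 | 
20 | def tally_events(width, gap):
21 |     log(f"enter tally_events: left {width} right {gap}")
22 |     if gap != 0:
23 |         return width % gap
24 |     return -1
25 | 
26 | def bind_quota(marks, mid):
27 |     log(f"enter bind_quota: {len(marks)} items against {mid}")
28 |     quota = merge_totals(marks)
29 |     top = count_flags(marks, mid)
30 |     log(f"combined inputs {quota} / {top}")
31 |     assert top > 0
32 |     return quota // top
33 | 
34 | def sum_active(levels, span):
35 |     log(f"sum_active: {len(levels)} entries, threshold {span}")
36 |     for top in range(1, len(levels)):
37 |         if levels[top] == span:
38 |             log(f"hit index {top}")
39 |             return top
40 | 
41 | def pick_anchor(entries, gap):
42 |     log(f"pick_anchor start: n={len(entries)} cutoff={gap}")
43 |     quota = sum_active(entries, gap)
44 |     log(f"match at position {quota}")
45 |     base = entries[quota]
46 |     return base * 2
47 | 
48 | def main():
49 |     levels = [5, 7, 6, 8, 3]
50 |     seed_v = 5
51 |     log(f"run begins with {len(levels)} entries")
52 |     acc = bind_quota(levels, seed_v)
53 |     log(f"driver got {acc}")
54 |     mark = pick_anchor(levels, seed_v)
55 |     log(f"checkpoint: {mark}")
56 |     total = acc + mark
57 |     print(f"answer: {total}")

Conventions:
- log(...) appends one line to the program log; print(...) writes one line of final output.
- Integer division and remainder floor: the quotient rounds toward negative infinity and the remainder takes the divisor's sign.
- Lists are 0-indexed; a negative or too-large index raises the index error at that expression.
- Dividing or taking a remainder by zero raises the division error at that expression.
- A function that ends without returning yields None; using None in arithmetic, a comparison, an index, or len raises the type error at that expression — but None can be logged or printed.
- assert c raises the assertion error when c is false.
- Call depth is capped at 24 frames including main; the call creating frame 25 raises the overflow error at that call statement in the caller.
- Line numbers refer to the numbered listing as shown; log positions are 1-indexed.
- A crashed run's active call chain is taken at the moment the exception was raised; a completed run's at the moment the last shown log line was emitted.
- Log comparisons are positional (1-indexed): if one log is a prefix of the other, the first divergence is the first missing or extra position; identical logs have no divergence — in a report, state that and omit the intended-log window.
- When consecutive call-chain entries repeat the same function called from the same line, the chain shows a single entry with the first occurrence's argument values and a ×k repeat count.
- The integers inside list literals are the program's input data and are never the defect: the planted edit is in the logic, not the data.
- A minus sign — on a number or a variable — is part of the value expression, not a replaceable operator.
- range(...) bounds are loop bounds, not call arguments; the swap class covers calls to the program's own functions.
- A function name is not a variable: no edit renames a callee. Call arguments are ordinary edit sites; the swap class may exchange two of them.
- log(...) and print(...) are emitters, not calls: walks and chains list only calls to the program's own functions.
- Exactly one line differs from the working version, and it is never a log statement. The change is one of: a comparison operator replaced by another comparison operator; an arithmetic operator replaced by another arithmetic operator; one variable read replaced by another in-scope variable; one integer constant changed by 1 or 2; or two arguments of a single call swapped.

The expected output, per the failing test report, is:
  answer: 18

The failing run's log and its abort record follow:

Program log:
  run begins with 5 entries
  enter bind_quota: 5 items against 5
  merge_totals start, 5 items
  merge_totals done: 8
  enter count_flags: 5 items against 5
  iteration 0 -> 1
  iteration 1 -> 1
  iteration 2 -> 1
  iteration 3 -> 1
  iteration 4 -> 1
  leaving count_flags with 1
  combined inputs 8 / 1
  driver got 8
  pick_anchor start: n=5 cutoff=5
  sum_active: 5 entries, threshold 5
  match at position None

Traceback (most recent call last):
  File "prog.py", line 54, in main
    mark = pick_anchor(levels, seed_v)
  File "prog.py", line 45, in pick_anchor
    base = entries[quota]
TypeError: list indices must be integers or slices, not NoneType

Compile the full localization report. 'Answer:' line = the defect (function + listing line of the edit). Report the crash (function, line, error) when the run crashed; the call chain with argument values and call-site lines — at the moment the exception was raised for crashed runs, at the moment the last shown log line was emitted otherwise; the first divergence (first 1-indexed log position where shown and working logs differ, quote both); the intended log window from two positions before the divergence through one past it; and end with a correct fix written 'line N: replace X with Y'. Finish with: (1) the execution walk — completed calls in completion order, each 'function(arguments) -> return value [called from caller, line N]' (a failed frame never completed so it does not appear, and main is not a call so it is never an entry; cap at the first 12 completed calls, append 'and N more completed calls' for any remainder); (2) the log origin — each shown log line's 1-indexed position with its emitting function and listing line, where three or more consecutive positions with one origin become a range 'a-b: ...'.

Answer: the defect is in sum_active at line 36.
Key observation: The log first diverges at position 16: the faulty run prints 'match at position None' where the working version prints 'hit index 0'.
Crash: pick_anchor, line 45, TypeError.
Call chain: main -> pick_anchor([5, 7, 6, 8, 3], 5) (called at line 54).
First divergence: position 16; shown 'match at position None' vs intended 'hit index 0'.
Intended log window:
  14: pick_anchor start: n=5 cutoff=5
  15: sum_active: 5 entries, threshold 5
  16: hit index 0
  17: match at position 0
Execution walk:
  merge_totals([5, 7, 6, 8, 3]) -> 8  [called from bind_quota, line 28]
  count_flags([5, 7, 6, 8, 3], 5) -> 1  [called from bind_quota, line 29]
  bind_quota([5, 7, 6, 8, 3], 5) -> 8  [called from main, line 52]
  sum_active([5, 7, 6, 8, 3], 5) -> None  [called from pick_anchor, line 43]
Log line origins:
  1: logged in main at line 51
  2: logged in bind_quota at line 27
  3: logged in merge_totals at line 2
  4: logged in merge_totals at line 7
  5: logged in count_flags at line 11
  6-10: logged in count_flags at line 16
  11: logged in count_flags at line 17
  12: logged in bind_quota at line 30
  13: logged in main at line 53
  14: logged in pick_anchor at line 42
  15: logged in sum_active at line 35
  16: logged in pick_anchor at line 44
A correct fix: line 36: replace `1` with `0`.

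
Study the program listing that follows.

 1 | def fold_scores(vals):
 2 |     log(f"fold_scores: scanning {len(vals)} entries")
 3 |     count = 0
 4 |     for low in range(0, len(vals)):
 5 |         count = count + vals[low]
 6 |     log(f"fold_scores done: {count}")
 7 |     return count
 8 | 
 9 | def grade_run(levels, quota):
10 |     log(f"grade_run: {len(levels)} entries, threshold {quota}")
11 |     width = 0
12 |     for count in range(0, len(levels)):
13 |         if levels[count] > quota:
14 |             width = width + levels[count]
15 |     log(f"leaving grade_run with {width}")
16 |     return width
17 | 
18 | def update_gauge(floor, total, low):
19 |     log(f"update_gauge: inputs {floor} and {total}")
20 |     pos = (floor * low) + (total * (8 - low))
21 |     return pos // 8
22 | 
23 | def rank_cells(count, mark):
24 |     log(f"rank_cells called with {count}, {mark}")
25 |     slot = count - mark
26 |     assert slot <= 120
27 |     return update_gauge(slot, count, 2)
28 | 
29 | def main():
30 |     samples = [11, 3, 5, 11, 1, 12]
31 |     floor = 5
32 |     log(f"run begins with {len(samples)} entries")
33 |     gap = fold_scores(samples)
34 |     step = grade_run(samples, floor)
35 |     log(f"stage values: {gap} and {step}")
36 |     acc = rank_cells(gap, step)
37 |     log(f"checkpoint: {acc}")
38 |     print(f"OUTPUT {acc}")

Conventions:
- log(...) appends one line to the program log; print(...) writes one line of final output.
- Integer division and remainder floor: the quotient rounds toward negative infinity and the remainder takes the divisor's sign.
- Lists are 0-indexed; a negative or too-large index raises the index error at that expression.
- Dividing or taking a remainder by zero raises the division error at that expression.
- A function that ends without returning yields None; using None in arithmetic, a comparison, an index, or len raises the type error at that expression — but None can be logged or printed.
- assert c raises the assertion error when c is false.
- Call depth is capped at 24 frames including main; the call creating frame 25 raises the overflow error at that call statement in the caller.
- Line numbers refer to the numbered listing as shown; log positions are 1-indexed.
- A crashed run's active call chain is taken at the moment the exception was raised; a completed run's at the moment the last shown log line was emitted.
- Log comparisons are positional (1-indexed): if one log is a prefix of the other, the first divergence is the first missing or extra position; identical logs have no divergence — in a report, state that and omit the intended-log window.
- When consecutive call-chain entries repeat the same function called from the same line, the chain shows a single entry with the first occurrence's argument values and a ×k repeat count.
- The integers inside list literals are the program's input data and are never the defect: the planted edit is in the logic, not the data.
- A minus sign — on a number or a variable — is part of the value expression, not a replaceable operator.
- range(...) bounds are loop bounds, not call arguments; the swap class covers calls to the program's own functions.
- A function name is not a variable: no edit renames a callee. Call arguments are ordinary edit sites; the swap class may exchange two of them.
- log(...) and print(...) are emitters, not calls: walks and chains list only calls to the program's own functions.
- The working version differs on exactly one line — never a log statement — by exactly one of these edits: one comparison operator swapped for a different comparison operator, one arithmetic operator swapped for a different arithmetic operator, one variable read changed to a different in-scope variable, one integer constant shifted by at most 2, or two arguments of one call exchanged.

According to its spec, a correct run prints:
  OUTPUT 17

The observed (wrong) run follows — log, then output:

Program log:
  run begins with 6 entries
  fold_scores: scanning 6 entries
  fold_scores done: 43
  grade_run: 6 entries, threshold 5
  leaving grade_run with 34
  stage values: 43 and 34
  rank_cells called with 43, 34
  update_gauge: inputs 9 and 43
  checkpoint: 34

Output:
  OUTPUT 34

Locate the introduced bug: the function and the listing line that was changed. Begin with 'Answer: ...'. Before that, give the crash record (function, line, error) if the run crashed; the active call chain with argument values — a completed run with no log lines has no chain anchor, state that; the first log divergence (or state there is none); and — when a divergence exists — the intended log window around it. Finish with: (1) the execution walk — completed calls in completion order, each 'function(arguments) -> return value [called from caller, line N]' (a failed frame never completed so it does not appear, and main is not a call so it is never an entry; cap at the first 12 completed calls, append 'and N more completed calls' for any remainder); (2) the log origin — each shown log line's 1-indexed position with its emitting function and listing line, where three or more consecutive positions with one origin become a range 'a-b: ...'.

Answer: the defect is in rank_cells at line 27.
The tell: Position 8 is the first bad log line: 'update_gauge: inputs 9 and 43' should read 'update_gauge: inputs 43 and 9'.
Call chain: main.
First divergence: position 8; shown 'update_gauge: inputs 9 and 43' vs intended 'update_gauge: inputs 43 and 9'.
Intended log window:
  6: stage values: 43 and 34
  7: rank_cells called with 43, 34
  8: update_gauge: inputs 43 and 9
  9: checkpoint: 17
Execution walk:
  fold_scores([11, 3, 5, 11, 1, 12]) -> 43  [called from main, line 33]
  grade_run([11, 3, 5, 11, 1, 12], 5) -> 34  [called from main, line 34]
  update_gauge(9, 43, 2) -> 34  [called from rank_cells, line 27]
  rank_cells(43, 34) -> 34  [called from main, line 36]
Origin of each log line:
  1 — main, line 32
  2 — fold_scores, line 2
  3 — fold_scores, line 6
  4 — grade_run, line 10
  5 — grade_run, line 15
  6 — main, line 35
  7 — rank_cells, line 24
  8 — update_gauge, line 19
  9 — main, line 37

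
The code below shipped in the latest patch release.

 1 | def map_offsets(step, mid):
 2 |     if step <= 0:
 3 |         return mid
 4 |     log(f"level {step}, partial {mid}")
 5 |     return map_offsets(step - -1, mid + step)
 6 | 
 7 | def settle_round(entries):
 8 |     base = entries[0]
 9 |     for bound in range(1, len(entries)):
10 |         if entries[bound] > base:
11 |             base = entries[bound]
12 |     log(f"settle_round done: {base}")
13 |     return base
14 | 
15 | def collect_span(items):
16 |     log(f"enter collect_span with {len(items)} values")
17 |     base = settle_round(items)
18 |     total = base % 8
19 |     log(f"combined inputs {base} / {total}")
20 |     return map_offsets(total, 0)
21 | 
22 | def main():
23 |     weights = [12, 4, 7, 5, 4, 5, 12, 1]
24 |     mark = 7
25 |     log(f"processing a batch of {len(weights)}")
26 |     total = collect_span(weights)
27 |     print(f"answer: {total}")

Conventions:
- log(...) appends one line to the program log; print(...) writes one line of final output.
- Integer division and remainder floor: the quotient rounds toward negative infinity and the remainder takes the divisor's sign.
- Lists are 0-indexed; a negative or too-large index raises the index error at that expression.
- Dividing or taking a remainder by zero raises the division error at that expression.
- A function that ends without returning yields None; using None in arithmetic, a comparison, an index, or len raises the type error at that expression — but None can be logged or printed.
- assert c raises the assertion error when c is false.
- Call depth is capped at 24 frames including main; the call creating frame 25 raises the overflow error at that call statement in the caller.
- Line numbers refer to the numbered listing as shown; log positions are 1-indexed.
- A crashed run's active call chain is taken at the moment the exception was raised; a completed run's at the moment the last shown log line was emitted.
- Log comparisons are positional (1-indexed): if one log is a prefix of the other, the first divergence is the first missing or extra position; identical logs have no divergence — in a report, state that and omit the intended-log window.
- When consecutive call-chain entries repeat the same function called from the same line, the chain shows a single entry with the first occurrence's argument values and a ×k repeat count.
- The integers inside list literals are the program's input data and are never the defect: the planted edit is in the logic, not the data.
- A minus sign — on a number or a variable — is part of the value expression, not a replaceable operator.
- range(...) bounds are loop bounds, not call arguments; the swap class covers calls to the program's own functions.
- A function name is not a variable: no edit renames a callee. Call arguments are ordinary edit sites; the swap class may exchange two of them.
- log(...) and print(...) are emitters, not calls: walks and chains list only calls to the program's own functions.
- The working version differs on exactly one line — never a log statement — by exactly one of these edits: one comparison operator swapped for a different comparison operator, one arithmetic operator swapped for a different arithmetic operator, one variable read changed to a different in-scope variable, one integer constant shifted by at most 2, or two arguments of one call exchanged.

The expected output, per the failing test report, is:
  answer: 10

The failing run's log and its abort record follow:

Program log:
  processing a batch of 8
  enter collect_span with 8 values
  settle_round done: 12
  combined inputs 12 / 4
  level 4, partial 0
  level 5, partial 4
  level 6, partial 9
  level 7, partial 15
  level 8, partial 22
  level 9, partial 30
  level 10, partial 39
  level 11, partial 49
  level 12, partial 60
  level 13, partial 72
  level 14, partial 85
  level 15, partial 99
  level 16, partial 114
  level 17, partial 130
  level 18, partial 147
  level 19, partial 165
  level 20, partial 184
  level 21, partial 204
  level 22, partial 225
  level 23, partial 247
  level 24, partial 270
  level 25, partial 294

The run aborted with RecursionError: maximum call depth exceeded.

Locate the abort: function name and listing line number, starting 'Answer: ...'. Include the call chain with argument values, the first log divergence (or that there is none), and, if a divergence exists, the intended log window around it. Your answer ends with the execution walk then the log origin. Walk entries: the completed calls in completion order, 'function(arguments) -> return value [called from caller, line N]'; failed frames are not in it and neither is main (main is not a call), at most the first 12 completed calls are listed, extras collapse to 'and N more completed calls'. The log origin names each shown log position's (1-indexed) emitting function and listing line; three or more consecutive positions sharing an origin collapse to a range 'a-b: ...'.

Answer: the error was raised in map_offsets, line 5.
Core observation: The log first diverges at position 6: the faulty run prints 'level 5, partial 4' where the working version prints 'level 3, partial 4'.
Call chain: main -> collect_span([12, 4, 7, 5, 4, 5, 12, 1]) (called at line 26) -> map_offsets(4, 0) (called at line 20) -> map_offsets(5, 4) (called at line 5) ×21.
First divergence: at position 6 the run shows 'level 5, partial 4' where the working version logs 'level 3, partial 4'.
Intended log window:
  4: combined inputs 12 / 4
  5: level 4, partial 0
  6: level 3, partial 4
  7: level 2, partial 7
Execution walk:
  settle_round([12, 4, 7, 5, 4, 5, 12, 1]) -> 12  [called from collect_span, line 17]
Log line origins:
  1 — main, line 25
  2 — collect_span, line 16
  3 — settle_round, line 12
  4 — collect_span, line 19
  5-26 — map_offsets, line 4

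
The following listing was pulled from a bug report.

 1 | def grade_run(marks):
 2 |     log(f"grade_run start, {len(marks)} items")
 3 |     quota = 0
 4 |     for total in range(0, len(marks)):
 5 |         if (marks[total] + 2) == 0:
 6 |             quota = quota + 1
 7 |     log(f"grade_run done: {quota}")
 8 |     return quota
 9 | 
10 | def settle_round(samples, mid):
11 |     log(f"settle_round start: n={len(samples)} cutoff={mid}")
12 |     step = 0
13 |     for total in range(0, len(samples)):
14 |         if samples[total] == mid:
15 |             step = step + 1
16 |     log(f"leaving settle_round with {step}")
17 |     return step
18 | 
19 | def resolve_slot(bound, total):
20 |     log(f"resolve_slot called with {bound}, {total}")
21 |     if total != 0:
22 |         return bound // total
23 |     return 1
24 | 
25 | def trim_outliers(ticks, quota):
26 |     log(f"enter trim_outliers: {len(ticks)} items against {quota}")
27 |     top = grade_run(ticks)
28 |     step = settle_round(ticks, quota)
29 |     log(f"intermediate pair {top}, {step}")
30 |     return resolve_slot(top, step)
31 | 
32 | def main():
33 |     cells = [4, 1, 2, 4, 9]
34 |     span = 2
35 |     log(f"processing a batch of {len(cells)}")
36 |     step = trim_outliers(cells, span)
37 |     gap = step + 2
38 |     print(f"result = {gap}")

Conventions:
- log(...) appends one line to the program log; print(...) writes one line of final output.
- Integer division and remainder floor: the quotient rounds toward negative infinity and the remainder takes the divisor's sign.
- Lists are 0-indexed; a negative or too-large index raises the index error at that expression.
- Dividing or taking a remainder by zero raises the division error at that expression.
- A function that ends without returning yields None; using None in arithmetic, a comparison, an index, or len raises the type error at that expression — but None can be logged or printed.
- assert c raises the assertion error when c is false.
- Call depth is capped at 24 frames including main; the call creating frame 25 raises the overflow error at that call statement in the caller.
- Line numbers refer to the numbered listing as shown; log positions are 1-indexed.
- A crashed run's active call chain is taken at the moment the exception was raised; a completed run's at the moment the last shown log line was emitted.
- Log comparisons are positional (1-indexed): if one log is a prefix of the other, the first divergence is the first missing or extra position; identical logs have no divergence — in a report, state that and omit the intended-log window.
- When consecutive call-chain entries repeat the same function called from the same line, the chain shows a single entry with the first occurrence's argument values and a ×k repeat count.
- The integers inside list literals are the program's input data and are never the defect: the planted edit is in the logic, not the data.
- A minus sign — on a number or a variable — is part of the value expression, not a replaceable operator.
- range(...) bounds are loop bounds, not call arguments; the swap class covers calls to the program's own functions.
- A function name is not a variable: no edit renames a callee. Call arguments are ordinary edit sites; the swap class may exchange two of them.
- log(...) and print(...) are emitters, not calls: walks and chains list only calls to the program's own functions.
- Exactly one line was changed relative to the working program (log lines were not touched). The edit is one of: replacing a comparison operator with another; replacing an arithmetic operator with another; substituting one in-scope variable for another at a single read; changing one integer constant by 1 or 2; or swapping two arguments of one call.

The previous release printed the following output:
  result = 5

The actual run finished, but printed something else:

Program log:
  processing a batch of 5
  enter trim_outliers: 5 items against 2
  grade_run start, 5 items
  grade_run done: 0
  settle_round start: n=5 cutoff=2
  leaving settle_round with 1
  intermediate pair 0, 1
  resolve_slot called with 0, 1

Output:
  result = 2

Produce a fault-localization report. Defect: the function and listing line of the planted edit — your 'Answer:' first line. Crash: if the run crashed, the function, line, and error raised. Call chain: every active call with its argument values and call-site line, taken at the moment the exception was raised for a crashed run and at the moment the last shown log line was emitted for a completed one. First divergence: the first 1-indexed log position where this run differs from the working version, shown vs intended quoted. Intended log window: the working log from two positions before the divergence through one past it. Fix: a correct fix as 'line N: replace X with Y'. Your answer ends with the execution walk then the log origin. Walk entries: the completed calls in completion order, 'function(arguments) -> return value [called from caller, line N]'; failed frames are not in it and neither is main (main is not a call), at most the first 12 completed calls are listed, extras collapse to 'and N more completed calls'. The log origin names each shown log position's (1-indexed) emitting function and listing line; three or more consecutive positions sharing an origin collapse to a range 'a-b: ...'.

Answer: the defect is in grade_run at line 5.
Key observation: Everything matches until log position 4, which reads 'grade_run done: 0' in place of 'grade_run done: 3'.
Call chain: main -> trim_outliers([4, 1, 2, 4, 9], 2) (called at line 36) -> resolve_slot(0, 1) (called at line 30).
First divergence: position 4 — shown 'grade_run done: 0', intended 'grade_run done: 3'.
Intended log window:
  2: enter trim_outliers: 5 items against 2
  3: grade_run start, 5 items
  4: grade_run done: 3
  5: settle_round start: n=5 cutoff=2
Execution walk:
  grade_run([4, 1, 2, 4, 9]) -> 0  [called from trim_outliers, line 27]
  settle_round([4, 1, 2, 4, 9], 2) -> 1  [called from trim_outliers, line 28]
  resolve_slot(0, 1) -> 0  [called from trim_outliers, line 30]
  trim_outliers([4, 1, 2, 4, 9], 2) -> 0  [called from main, line 36]
Log origin:
  1 — main, line 35
  2 — trim_outliers, line 26
  3 — grade_run, line 2
  4 — grade_run, line 7
  5 — settle_round, line 11
  6 — settle_round, line 16
  7 — trim_outliers, line 29
  8 — resolve_slot, line 20
A correct fix: line 5: replace `+` with `%`.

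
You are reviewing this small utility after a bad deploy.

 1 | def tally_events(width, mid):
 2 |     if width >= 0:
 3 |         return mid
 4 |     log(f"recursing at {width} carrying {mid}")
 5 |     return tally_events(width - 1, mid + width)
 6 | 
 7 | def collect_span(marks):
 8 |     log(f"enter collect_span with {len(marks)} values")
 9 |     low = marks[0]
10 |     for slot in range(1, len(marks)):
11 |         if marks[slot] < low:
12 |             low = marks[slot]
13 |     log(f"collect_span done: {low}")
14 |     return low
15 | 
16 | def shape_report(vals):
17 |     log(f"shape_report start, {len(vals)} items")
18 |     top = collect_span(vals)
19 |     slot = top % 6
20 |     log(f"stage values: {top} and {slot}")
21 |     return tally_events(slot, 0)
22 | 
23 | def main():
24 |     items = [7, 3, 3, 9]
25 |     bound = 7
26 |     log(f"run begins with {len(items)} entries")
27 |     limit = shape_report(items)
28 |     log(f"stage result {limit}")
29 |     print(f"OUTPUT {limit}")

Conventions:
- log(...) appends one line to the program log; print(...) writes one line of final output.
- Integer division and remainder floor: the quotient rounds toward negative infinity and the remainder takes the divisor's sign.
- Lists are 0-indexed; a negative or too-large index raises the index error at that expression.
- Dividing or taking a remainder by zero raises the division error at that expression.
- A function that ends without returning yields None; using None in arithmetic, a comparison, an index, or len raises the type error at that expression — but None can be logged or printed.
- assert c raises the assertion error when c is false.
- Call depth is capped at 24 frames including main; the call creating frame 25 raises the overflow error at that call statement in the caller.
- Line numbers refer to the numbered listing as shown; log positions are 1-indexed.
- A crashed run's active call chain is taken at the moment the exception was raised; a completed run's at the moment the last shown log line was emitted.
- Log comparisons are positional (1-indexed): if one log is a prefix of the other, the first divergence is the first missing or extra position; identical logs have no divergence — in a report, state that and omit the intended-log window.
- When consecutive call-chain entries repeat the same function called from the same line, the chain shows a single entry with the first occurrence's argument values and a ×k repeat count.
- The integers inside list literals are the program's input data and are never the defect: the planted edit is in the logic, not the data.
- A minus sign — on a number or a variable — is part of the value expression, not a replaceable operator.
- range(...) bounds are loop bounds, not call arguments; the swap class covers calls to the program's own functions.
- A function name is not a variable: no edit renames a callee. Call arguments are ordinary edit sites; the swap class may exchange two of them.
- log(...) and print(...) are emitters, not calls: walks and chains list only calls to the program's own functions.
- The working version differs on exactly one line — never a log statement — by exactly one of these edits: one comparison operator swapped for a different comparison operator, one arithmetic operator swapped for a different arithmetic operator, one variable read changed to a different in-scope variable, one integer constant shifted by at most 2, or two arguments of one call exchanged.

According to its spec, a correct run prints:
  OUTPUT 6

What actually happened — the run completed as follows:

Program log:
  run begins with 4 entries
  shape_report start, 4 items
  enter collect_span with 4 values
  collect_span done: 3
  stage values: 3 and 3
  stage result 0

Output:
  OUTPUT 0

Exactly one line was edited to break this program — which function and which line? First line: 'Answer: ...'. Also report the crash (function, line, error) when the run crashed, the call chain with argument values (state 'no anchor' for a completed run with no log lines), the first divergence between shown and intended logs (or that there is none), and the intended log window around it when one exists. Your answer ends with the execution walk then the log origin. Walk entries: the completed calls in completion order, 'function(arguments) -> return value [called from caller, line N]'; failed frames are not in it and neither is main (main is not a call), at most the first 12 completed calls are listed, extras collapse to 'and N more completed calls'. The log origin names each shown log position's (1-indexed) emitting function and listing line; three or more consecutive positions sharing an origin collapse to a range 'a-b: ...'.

Answer: the defect is in tally_events at line 2.
Core observation: Log line 6 is where behavior first shows: 'stage result 0' appears instead of 'recursing at 3 carrying 0'.
Call chain: main.
First divergence: at position 6 the run shows 'stage result 0' where the working version logs 'recursing at 3 carrying 0'.
Intended log window:
  4: collect_span done: 3
  5: stage values: 3 and 3
  6: recursing at 3 carrying 0
  7: recursing at 2 carrying 3
Execution walk:
  collect_span([7, 3, 3, 9]) -> 3  [called from shape_report, line 18]
  tally_events(3, 0) -> 0  [called from shape_report, line 21]
  shape_report([7, 3, 3, 9]) -> 0  [called from main, line 27]
Log origins:
  1 — main, line 26
  2 — shape_report, line 17
  3 — collect_span, line 8
  4 — collect_span, line 13
  5 — shape_report, line 20
  6 — main, line 28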